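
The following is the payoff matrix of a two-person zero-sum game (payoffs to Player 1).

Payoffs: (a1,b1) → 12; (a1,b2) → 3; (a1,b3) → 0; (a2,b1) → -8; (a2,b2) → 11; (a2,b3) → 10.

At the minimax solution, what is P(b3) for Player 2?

Row minima: a1 → 0, a2 → -8; maximin = 0.
Column maxima: b1 → 12, b2 → 11, b3 → 10; minimax = 10.
0 ≠ 10, so there is no saddle point; optimal play is mixed.
b2 is strictly dominated by b3 (it gives Player 1 strictly more in every row), so Player 2 never plays it.
On the remaining 2×2 (a1, a2 vs b1, b3):
Let Player 1 play a1 with probability p. Expected payoff against b1: 12p + (-8)(1−p) = 20p − 8; against b3: 0p + 10(1−p) = −10p + 10.
Setting these equal: 20p − 8 = −10p + 10 ⇒ 30p = 18 ⇒ p = 3/5, and the value is (20)·(3/5) − 8 = 4.
For Player 2: with q = P(b1), equating a1's and a2's payoffs gives 12q = −18q + 10 ⇒ q = 1/3.

2/3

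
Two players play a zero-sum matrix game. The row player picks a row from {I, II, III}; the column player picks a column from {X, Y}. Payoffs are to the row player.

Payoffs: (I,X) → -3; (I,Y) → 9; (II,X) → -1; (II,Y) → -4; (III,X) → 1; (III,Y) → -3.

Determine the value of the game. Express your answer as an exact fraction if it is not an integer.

Row minima: I → -3, II → -4, III → -3; maximin = -3.
Column maxima: X → 1, Y → 9; minimax = 1.
-3 ≠ 1, so there is no saddle point; optimal play is mixed.
II is strictly dominated by III, so the row player never plays it.
On the remaining 2×2 (I, III vs X, Y):
Let the row player play I with probability p. Expected payoff against X: (-3)p + 1(1−p) = −4p + 1; against Y: 9p + (-3)(1−p) = 12p − 3.
Setting these equal: −4p + 1 = 12p − 3 ⇒ −16p = -4 ⇒ p = 1/4, and the value is (-4)·(1/4) + 1 = 0.
For the column player: with q = P(X), equating I's and III's payoffs gives −12q + 9 = 4q − 3 ⇒ q = 3/4.

0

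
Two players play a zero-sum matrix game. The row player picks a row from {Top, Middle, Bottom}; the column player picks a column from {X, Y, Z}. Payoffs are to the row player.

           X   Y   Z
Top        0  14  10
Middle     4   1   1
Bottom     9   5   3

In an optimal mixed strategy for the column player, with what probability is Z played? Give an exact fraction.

9/16

Row minima: Top → 0, Middle → 1, Bottom → 3; maximin = 3.
Column maxima: X → 9, Y → 14, Z → 10; minimax = 9.
3 ≠ 9, so there is no saddle point; optimal play is mixed.
Middle is strictly dominated by Bottom, so the row player never plays it.
With Middle eliminated, Y is strictly dominated by Z (it gives the row player strictly more in every remaining row), so the column player never plays it.
On the remaining 2×2 (Top, Bottom vs X, Z):
Let the row player play Top with probability p. Expected payoff against X: 0p + 9(1−p) = −9p + 9; against Z: 10p + 3(1−p) = 7p + 3.
Setting these equal: −9p + 9 = 7p + 3 ⇒ −16p = -6 ⇒ p = 3/8, and the value is (-9)·(3/8) + 9 = 45/8.
For the column player: with q = P(X), equating Top's and Bottom's payoffs gives −10q + 10 = 6q + 3 ⇒ q = 7/16.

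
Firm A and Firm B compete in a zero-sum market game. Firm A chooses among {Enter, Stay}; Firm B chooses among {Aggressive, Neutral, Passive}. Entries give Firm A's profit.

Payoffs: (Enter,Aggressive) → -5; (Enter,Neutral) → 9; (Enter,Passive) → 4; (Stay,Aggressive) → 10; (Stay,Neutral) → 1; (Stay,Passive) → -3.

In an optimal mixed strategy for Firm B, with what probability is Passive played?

15/22

Row minima: Enter → -5, Stay → -3; maximin = -3.
Column maxima: Aggressive → 10, Neutral → 9, Passive → 4; minimax = 4.
-3 ≠ 4, so there is no saddle point; optimal play is mixed.
Neutral is strictly dominated by Passive (it gives Firm A strictly more in every row), so Firm B never plays it.
On the remaining 2×2 (Enter, Stay vs Aggressive, Passive):
Let Firm A play Enter with probability p. Expected payoff against Aggressive: (-5)p + 10(1−p) = −15p + 10; against Passive: 4p + (-3)(1−p) = 7p − 3.
Setting these equal: −15p + 10 = 7p − 3 ⇒ −22p = -13 ⇒ p = 13/22, and the value is (-15)·(13/22) + 10 = 25/22.
For Firm B: with q = P(Aggressive), equating Enter's and Stay's payoffs gives −9q + 4 = 13q − 3 ⇒ q = 7/22.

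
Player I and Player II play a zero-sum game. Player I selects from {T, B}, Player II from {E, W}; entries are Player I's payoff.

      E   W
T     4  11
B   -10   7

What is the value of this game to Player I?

4

Row minima: T → 4, B → -10; maximin = 4.
Column maxima: E → 4, W → 11; minimax = 4.
Since maximin = minimax = 4, there is a saddle point and the value is 4.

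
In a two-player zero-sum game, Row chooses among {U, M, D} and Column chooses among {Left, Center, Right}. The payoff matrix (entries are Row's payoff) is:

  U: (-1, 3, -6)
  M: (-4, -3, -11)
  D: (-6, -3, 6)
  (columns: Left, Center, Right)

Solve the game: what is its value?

-42/17

Row minima: U → -6, M → -11, D → -6; maximin = -6.
Column maxima: Left → -1, Center → 3, Right → 6; minimax = -1.
-6 ≠ -1, so there is no saddle point; optimal play is mixed.
M is strictly dominated by U, so Row never plays it.
Center is strictly dominated by Left (it gives Row strictly more in every row), so Column never plays it.
On the remaining 2×2 (U, D vs Left, Right):
Let Row play U with probability p. Expected payoff against Left: (-1)p + (-6)(1−p) = 5p − 6; against Right: (-6)p + 6(1−p) = −12p + 6.
Setting these equal: 5p − 6 = −12p + 6 ⇒ 17p = 12 ⇒ p = 12/17, and the value is (5)·(12/17) − 6 = -42/17.
For Column: with q = P(Left), equating U's and D's payoffs gives 5q − 6 = −12q + 6 ⇒ q = 12/17.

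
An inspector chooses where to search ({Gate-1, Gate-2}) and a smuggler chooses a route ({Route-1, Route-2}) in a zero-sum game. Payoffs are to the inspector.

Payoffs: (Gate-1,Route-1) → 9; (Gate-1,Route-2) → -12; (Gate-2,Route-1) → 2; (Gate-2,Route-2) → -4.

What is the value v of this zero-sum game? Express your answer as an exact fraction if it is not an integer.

Row minima: Gate-1 → -12, Gate-2 → -4; maximin = -4.
Column maxima: Route-1 → 9, Route-2 → -4; minimax = -4.
Since maximin = minimax = -4, there is a saddle point and the value is -4.

-4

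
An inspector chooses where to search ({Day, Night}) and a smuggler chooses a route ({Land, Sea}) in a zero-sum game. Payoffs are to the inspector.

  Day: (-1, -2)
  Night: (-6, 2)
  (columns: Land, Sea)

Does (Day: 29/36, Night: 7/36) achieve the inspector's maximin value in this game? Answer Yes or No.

No

Against Land this mix gives (29/36)·(-1) + (7/36)·(-6) = -71/36.
Against Sea this mix gives (29/36)·(-2) + (7/36)·2 = -11/9.
The smuggler will play Land, holding the inspector to -71/36. Shifting weight toward the row that does better against Land would raise this floor (the equalizing mix achieves -14/9 against both Land and Sea), so the proposed strategy is not optimal.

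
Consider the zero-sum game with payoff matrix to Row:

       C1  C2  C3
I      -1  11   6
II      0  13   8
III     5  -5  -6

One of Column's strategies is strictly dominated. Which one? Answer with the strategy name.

C3 holds Row's payoff strictly below C2 in every row: 6 < 11, 8 < 13, -6 < -5.
So C2 is strictly dominated for Column.

C2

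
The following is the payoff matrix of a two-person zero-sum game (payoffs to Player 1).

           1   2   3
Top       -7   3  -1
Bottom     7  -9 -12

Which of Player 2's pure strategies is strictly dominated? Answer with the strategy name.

2

3 holds Player 1's payoff strictly below 2 in every row: -1 < 3, -12 < -9.
So 2 is strictly dominated for Player 2.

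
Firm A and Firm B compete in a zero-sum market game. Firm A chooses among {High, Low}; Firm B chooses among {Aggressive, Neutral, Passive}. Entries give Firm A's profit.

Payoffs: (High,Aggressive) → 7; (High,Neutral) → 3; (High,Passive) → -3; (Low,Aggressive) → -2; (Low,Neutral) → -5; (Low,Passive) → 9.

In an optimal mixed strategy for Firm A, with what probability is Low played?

3/10

Row minima: High → -3, Low → -5; maximin = -3.
Column maxima: Aggressive → 7, Neutral → 3, Passive → 9; minimax = 3.
-3 ≠ 3, so there is no saddle point; optimal play is mixed.
Aggressive is strictly dominated by Neutral (it gives Firm A strictly more in every row), so Firm B never plays it.
On the remaining 2×2 (High, Low vs Neutral, Passive):
Let Firm A play High with probability p. Expected payoff against Neutral: 3p + (-5)(1−p) = 8p − 5; against Passive: (-3)p + 9(1−p) = −12p + 9.
Setting these equal: 8p − 5 = −12p + 9 ⇒ 20p = 14 ⇒ p = 7/10, and the value is (8)·(7/10) − 5 = 3/5.
For Firm B: with q = P(Neutral), equating High's and Low's payoffs gives 6q − 3 = −14q + 9 ⇒ q = 3/5.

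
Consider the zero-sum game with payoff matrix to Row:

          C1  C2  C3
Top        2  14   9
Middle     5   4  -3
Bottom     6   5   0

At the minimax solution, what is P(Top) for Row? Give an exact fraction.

6/13

Row minima: Top → 2, Middle → -3, Bottom → 0; maximin = 2.
Column maxima: C1 → 6, C2 → 14, C3 → 9; minimax = 6.
2 ≠ 6, so there is no saddle point; optimal play is mixed.
Middle is strictly dominated by Bottom, so Row never plays it.
C2 is strictly dominated by C3 (it gives Row strictly more in every row), so Column never plays it.
On the remaining 2×2 (Top, Bottom vs C1, C3):
Let Row play Top with probability p. Expected payoff against C1: 2p + 6(1−p) = −4p + 6; against C3: 9p + 0(1−p) = 9p.
Setting these equal: −4p + 6 = 9p ⇒ −13p = -6 ⇒ p = 6/13, and the value is (-4)·(6/13) + 6 = 54/13.
For Column: with q = P(C1), equating Top's and Bottom's payoffs gives −7q + 9 = 6q ⇒ q = 9/13.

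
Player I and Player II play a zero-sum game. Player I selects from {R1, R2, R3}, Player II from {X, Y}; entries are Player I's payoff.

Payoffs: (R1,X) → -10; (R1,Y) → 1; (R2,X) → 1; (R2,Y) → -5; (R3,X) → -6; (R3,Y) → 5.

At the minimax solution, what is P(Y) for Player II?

7/17

Row minima: R1 → -10, R2 → -5, R3 → -6; maximin = -5.
Column maxima: X → 1, Y → 5; minimax = 1.
-5 ≠ 1, so there is no saddle point; optimal play is mixed.
R1 is strictly dominated by R3, so Player I never plays it.
On the remaining 2×2 (R2, R3 vs X, Y):
Let Player I play R2 with probability p. Expected payoff against X: 1p + (-6)(1−p) = 7p − 6; against Y: (-5)p + 5(1−p) = −10p + 5.
Setting these equal: 7p − 6 = −10p + 5 ⇒ 17p = 11 ⇒ p = 11/17, and the value is (7)·(11/17) − 6 = -25/17.
For Player II: with q = P(X), equating R2's and R3's payoffs gives 6q − 5 = −11q + 5 ⇒ q = 10/17.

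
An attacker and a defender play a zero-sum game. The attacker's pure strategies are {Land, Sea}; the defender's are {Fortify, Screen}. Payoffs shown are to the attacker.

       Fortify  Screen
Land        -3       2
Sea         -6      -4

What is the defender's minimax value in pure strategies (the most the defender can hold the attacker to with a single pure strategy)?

Column maxima: Fortify → -3, Screen → 2.
The smallest of these is -3.

-3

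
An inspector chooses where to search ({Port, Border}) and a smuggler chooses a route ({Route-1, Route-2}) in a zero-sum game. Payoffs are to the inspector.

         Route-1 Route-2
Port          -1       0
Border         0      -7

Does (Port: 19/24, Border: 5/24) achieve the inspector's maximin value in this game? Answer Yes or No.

No

Against Route-1 this mix gives (19/24)·(-1) + (5/24)·0 = -19/24.
Against Route-2 this mix gives (19/24)·0 + (5/24)·(-7) = -35/24.
The smuggler will play Route-2, holding the inspector to -35/24. Shifting weight toward the row that does better against Route-2 would raise this floor (the equalizing mix achieves -7/8 against both Route-2 and Route-1), so the proposed strategy is not optimal.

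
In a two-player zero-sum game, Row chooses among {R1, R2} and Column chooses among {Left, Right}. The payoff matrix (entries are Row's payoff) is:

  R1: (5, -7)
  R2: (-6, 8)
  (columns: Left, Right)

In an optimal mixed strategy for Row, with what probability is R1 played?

Row minima: R1 → -7, R2 → -6; maximin = -6.
Column maxima: Left → 5, Right → 8; minimax = 5.
-6 ≠ 5, so there is no saddle point; optimal play is mixed.
Let Row play R1 with probability p. Expected payoff against Left: 5p + (-6)(1−p) = 11p − 6; against Right: (-7)p + 8(1−p) = −15p + 8.
Setting these equal: 11p − 6 = −15p + 8 ⇒ 26p = 14 ⇒ p = 7/13, and the value is (11)·(7/13) − 6 = -1/13.
For Column: with q = P(Left), equating R1's and R2's payoffs gives 12q − 7 = −14q + 8 ⇒ q = 15/26.

7/13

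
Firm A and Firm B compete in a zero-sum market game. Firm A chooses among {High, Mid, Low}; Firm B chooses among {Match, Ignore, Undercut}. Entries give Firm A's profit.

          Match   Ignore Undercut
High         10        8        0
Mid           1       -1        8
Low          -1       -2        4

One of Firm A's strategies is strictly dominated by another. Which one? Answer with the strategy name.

Low

Mid gives a strictly higher payoff than Low against every column: 1 > -1, -1 > -2, 8 > 4.
So Low is strictly dominated and Firm A never plays it.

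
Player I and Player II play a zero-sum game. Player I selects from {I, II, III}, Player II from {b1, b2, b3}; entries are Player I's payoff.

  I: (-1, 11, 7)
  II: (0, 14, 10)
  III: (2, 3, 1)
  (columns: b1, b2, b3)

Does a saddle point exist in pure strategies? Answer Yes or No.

Row minima: I → -1, II → 0, III → 1; maximin = 1.
Column maxima: b1 → 2, b2 → 14, b3 → 10; minimax = 2.
1 ≠ 2, so no pure-strategy equilibrium exists.

No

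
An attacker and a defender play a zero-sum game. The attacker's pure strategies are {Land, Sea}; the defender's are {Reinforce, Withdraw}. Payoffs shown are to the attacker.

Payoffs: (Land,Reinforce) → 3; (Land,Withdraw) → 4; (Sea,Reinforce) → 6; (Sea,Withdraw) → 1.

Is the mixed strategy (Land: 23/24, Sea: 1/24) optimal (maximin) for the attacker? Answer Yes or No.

Against Reinforce this mix gives (23/24)·3 + (1/24)·6 = 25/8.
Against Withdraw this mix gives (23/24)·4 + (1/24)·1 = 31/8.
The defender will play Reinforce, holding the attacker to 25/8. Shifting weight toward the row that does better against Reinforce would raise this floor (the equalizing mix achieves 7/2 against both Reinforce and Withdraw), so the proposed strategy is not optimal.

No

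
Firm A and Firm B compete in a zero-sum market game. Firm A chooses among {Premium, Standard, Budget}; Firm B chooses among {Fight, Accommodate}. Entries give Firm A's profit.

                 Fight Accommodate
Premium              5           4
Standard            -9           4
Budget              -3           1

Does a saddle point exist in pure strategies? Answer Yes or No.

Yes

Row minima: Premium → 4, Standard → -9, Budget → -3; maximin = 4.
Column maxima: Fight → 5, Accommodate → 4; minimax = 4.
maximin = minimax = 4, so a saddle point exists.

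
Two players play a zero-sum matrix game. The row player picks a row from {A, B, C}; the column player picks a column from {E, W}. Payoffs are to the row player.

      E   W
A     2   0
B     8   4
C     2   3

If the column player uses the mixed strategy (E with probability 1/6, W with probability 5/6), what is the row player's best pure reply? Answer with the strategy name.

B

Expected payoff of A: (1/6)·2 + (5/6)·0 = 1/3.
Expected payoff of B: (1/6)·8 + (5/6)·4 = 14/3.
Expected payoff of C: (1/6)·2 + (5/6)·3 = 17/6.
The largest is 14/3, so the row player's best response is B.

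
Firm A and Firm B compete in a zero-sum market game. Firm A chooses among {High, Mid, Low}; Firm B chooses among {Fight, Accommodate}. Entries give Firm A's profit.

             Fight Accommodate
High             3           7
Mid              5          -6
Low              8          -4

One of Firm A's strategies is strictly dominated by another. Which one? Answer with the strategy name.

Mid

Low gives a strictly higher payoff than Mid against every column: 8 > 5, -4 > -6.
So Mid is strictly dominated and Firm A never plays it.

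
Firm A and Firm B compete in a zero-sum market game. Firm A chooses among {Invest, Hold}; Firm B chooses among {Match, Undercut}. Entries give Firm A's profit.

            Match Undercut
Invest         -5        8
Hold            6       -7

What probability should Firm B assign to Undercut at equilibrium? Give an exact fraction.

11/26

Row minima: Invest → -5, Hold → -7; maximin = -5.
Column maxima: Match → 6, Undercut → 8; minimax = 6.
-5 ≠ 6, so there is no saddle point; optimal play is mixed.
Let Firm A play Invest with probability p. Expected payoff against Match: (-5)p + 6(1−p) = −11p + 6; against Undercut: 8p + (-7)(1−p) = 15p − 7.
Setting these equal: −11p + 6 = 15p − 7 ⇒ −26p = -13 ⇒ p = 1/2, and the value is (-11)·(1/2) + 6 = 1/2.
For Firm B: with q = P(Match), equating Invest's and Hold's payoffs gives −13q + 8 = 13q − 7 ⇒ q = 15/26.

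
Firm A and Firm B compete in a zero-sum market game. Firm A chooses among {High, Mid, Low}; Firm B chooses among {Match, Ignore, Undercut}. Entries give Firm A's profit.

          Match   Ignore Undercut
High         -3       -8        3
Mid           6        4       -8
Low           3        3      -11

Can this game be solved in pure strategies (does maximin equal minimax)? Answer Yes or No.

No

Row minima: High → -8, Mid → -8, Low → -11; maximin = -8.
Column maxima: Match → 6, Ignore → 4, Undercut → 3; minimax = 3.
-8 ≠ 3, so no pure-strategy equilibrium exists.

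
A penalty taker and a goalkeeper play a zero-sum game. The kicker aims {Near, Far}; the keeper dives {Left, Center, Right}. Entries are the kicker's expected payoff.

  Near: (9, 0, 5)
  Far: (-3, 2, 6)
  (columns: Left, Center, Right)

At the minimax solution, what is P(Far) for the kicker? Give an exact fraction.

9/14

Row minima: Near → 0, Far → -3; maximin = 0.
Column maxima: Left → 9, Center → 2, Right → 6; minimax = 2.
0 ≠ 2, so there is no saddle point; optimal play is mixed.
Right is strictly dominated by Center (it gives the kicker strictly more in every row), so the keeper never plays it.
On the remaining 2×2 (Near, Far vs Left, Center):
Let the kicker play Near with probability p. Expected payoff against Left: 9p + (-3)(1−p) = 12p − 3; against Center: 0p + 2(1−p) = −2p + 2.
Setting these equal: 12p − 3 = −2p + 2 ⇒ 14p = 5 ⇒ p = 5/14, and the value is (12)·(5/14) − 3 = 9/7.
For the keeper: with q = P(Left), equating Near's and Far's payoffs gives 9q = −5q + 2 ⇒ q = 1/7.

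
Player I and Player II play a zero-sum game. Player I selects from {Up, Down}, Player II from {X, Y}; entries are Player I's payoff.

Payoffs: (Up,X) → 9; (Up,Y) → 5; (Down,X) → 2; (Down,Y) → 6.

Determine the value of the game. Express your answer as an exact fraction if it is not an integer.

11/2

Row minima: Up → 5, Down → 2; maximin = 5.
Column maxima: X → 9, Y → 6; minimax = 6.
5 ≠ 6, so there is no saddle point; optimal play is mixed.
Let Player I play Up with probability p. Expected payoff against X: 9p + 2(1−p) = 7p + 2; against Y: 5p + 6(1−p) = −p + 6.
Setting these equal: 7p + 2 = −p + 6 ⇒ 8p = 4 ⇒ p = 1/2, and the value is (7)·(1/2) + 2 = 11/2.
For Player II: with q = P(X), equating Up's and Down's payoffs gives 4q + 5 = −4q + 6 ⇒ q = 1/8.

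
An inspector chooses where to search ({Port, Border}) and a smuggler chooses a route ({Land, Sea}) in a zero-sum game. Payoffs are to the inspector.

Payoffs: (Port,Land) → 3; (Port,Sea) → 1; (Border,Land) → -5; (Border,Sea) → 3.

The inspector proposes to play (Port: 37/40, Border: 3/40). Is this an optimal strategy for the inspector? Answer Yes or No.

No

Against Land this mix gives (37/40)·3 + (3/40)·(-5) = 12/5.
Against Sea this mix gives (37/40)·1 + (3/40)·3 = 23/20.
The smuggler will play Sea, holding the inspector to 23/20. Shifting weight toward the row that does better against Sea would raise this floor (the equalizing mix achieves 7/5 against both Sea and Land), so the proposed strategy is not optimal.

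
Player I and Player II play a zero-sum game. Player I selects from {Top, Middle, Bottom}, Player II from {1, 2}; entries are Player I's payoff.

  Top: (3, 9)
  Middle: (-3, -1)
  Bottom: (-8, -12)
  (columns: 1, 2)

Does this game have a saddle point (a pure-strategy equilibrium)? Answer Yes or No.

Row minima: Top → 3, Middle → -3, Bottom → -12; maximin = 3.
Column maxima: 1 → 3, 2 → 9; minimax = 3.
maximin = minimax = 3, so a saddle point exists.

Yes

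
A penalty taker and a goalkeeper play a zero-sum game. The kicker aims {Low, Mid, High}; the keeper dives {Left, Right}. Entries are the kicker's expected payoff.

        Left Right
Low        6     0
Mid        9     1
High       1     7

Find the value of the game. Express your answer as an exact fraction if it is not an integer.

Row minima: Low → 0, Mid → 1, High → 1; maximin = 1.
Column maxima: Left → 9, Right → 7; minimax = 7.
1 ≠ 7, so there is no saddle point; optimal play is mixed.
Low is strictly dominated by Mid, so the kicker never plays it.
On the remaining 2×2 (Mid, High vs Left, Right):
Let the kicker play Mid with probability p. Expected payoff against Left: 9p + 1(1−p) = 8p + 1; against Right: 1p + 7(1−p) = −6p + 7.
Setting these equal: 8p + 1 = −6p + 7 ⇒ 14p = 6 ⇒ p = 3/7, and the value is (8)·(3/7) + 1 = 31/7.
For the keeper: with q = P(Left), equating Mid's and High's payoffs gives 8q + 1 = −6q + 7 ⇒ q = 3/7.

31/7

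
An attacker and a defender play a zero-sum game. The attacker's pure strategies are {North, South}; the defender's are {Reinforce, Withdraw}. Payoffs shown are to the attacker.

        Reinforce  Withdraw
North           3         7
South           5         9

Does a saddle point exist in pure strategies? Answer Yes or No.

Row minima: North → 3, South → 5; maximin = 5.
Column maxima: Reinforce → 5, Withdraw → 9; minimax = 5.
maximin = minimax = 5, so a saddle point exists.

Yes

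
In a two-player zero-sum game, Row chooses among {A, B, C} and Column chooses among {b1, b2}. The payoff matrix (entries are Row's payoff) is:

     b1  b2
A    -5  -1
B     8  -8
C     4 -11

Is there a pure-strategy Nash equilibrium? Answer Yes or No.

Row minima: A → -5, B → -8, C → -11; maximin = -5.
Column maxima: b1 → 8, b2 → -1; minimax = -1.
-5 ≠ -1, so no pure-strategy equilibrium exists.

No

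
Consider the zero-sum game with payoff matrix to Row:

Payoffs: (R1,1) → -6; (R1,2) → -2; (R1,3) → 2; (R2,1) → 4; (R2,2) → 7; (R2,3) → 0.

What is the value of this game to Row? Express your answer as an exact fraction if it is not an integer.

Row minima: R1 → -6, R2 → 0; maximin = 0.
Column maxima: 1 → 4, 2 → 7, 3 → 2; minimax = 2.
0 ≠ 2, so there is no saddle point; optimal play is mixed.
2 is strictly dominated by 1 (it gives Row strictly more in every row), so Column never plays it.
On the remaining 2×2 (R1, R2 vs 1, 3):
Let Row play R1 with probability p. Expected payoff against 1: (-6)p + 4(1−p) = −10p + 4; against 3: 2p + 0(1−p) = 2p.
Setting these equal: −10p + 4 = 2p ⇒ −12p = -4 ⇒ p = 1/3, and the value is (-10)·(1/3) + 4 = 2/3.
For Column: with q = P(1), equating R1's and R2's payoffs gives −8q + 2 = 4q ⇒ q = 1/6.

2/3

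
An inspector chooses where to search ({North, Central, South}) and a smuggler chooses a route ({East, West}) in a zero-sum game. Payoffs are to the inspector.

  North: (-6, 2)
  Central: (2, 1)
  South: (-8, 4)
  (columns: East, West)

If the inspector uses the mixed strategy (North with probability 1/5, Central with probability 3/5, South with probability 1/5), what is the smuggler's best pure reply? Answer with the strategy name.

East

If the smuggler plays East, the inspector's expected payoff is (1/5)·(-6) + (3/5)·2 + (1/5)·(-8) = -8/5.
If the smuggler plays West, the inspector's expected payoff is (1/5)·2 + (3/5)·1 + (1/5)·4 = 9/5.
The smuggler minimizes the inspector's payoff; the smallest is -8/5, so the best response is East.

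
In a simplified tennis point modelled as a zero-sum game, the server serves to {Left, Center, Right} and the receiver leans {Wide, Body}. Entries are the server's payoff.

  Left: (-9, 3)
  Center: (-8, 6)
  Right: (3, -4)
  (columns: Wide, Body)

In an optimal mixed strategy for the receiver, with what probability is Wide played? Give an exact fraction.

10/21

Row minima: Left → -9, Center → -8, Right → -4; maximin = -4.
Column maxima: Wide → 3, Body → 6; minimax = 3.
-4 ≠ 3, so there is no saddle point; optimal play is mixed.
Left is strictly dominated by Center, so the server never plays it.
On the remaining 2×2 (Center, Right vs Wide, Body):
Let the server play Center with probability p. Expected payoff against Wide: (-8)p + 3(1−p) = −11p + 3; against Body: 6p + (-4)(1−p) = 10p − 4.
Setting these equal: −11p + 3 = 10p − 4 ⇒ −21p = -7 ⇒ p = 1/3, and the value is (-11)·(1/3) + 3 = -2/3.
For the receiver: with q = P(Wide), equating Center's and Right's payoffs gives −14q + 6 = 7q − 4 ⇒ q = 10/21.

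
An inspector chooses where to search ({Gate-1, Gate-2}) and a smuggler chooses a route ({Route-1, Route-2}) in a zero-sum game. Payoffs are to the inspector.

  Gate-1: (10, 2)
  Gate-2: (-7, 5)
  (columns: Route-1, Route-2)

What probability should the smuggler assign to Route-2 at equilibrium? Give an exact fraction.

17/20

Row minima: Gate-1 → 2, Gate-2 → -7; maximin = 2.
Column maxima: Route-1 → 10, Route-2 → 5; minimax = 5.
2 ≠ 5, so there is no saddle point; optimal play is mixed.
Let the inspector play Gate-1 with probability p. Expected payoff against Route-1: 10p + (-7)(1−p) = 17p − 7; against Route-2: 2p + 5(1−p) = −3p + 5.
Setting these equal: 17p − 7 = −3p + 5 ⇒ 20p = 12 ⇒ p = 3/5, and the value is (17)·(3/5) − 7 = 16/5.
For the smuggler: with q = P(Route-1), equating Gate-1's and Gate-2's payoffs gives 8q + 2 = −12q + 5 ⇒ q = 3/20.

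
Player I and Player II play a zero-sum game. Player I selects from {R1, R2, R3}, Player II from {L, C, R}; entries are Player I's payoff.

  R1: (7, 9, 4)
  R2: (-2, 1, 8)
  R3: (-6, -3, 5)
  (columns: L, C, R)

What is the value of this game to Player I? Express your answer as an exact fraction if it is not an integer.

Row minima: R1 → 4, R2 → -2, R3 → -6; maximin = 4.
Column maxima: L → 7, C → 9, R → 8; minimax = 7.
4 ≠ 7, so there is no saddle point; optimal play is mixed.
R3 is strictly dominated by R2, so Player I never plays it.
C is strictly dominated by L (it gives Player I strictly more in every row), so Player II never plays it.
On the remaining 2×2 (R1, R2 vs L, R):
Let Player I play R1 with probability p. Expected payoff against L: 7p + (-2)(1−p) = 9p − 2; against R: 4p + 8(1−p) = −4p + 8.
Setting these equal: 9p − 2 = −4p + 8 ⇒ 13p = 10 ⇒ p = 10/13, and the value is (9)·(10/13) − 2 = 64/13.
For Player II: with q = P(L), equating R1's and R2's payoffs gives 3q + 4 = −10q + 8 ⇒ q = 4/13.

64/13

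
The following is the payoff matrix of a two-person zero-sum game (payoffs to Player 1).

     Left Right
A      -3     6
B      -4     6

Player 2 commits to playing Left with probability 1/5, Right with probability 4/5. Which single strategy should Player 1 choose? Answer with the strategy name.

A

Expected payoff of A: (1/5)·(-3) + (4/5)·6 = 21/5.
Expected payoff of B: (1/5)·(-4) + (4/5)·6 = 4.
The largest is 21/5, so Player 1's best response is A.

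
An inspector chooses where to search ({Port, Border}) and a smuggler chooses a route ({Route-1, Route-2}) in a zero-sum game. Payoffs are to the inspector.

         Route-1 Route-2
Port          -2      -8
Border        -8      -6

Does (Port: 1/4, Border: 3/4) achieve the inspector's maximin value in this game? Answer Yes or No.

Yes

Against Route-1 this mix gives (1/4)·(-2) + (3/4)·(-8) = -13/2.
Against Route-2 this mix gives (1/4)·(-8) + (3/4)·(-6) = -13/2.
All of the smuggler's active replies (Route-1, Route-2) yield -13/2, and no column does worse for the inspector. The mix makes the smuggler indifferent and guarantees -13/2, so it is optimal.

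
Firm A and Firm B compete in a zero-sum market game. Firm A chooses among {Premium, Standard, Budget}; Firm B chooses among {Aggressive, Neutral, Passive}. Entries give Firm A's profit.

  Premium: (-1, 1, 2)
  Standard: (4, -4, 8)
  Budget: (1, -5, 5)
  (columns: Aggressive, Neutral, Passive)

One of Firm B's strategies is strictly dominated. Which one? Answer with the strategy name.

Passive

Aggressive holds Firm A's payoff strictly below Passive in every row: -1 < 2, 4 < 8, 1 < 5.
So Passive is strictly dominated for Firm B.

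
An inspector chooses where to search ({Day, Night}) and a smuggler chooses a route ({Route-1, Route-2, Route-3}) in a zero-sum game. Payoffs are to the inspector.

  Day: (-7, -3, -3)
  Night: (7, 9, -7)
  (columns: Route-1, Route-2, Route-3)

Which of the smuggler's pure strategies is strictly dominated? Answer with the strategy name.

Route-1 holds the inspector's payoff strictly below Route-2 in every row: -7 < -3, 7 < 9.
So Route-2 is strictly dominated for the smuggler.

Route-2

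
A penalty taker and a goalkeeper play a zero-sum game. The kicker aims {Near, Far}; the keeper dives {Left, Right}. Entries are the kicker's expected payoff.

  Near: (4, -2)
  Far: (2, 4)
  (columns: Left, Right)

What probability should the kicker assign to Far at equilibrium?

3/4

Row minima: Near → -2, Far → 2; maximin = 2.
Column maxima: Left → 4, Right → 4; minimax = 4.
2 ≠ 4, so there is no saddle point; optimal play is mixed.
Let the kicker play Near with probability p. Expected payoff against Left: 4p + 2(1−p) = 2p + 2; against Right: (-2)p + 4(1−p) = −6p + 4.
Setting these equal: 2p + 2 = −6p + 4 ⇒ 8p = 2 ⇒ p = 1/4, and the value is (2)·(1/4) + 2 = 5/2.
For the keeper: with q = P(Left), equating Near's and Far's payoffs gives 6q − 2 = −2q + 4 ⇒ q = 3/4.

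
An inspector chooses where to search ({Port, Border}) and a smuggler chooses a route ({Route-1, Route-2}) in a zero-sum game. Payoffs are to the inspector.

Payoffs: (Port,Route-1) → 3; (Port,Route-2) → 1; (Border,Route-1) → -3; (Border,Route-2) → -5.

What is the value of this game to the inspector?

1

Row minima: Port → 1, Border → -5; maximin = 1.
Column maxima: Route-1 → 3, Route-2 → 1; minimax = 1.
Since maximin = minimax = 1, there is a saddle point and the value is 1.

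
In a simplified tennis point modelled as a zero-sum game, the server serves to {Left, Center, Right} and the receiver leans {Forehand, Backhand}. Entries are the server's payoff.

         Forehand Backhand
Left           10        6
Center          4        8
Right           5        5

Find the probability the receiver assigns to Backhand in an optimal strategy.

Row minima: Left → 6, Center → 4, Right → 5; maximin = 6.
Column maxima: Forehand → 10, Backhand → 8; minimax = 8.
6 ≠ 8, so there is no saddle point; optimal play is mixed.
Right is strictly dominated by Left, so the server never plays it.
On the remaining 2×2 (Left, Center vs Forehand, Backhand):
Let the server play Left with probability p. Expected payoff against Forehand: 10p + 4(1−p) = 6p + 4; against Backhand: 6p + 8(1−p) = −2p + 8.
Setting these equal: 6p + 4 = −2p + 8 ⇒ 8p = 4 ⇒ p = 1/2, and the value is (6)·(1/2) + 4 = 7.
For the receiver: with q = P(Forehand), equating Left's and Center's payoffs gives 4q + 6 = −4q + 8 ⇒ q = 1/4.

3/4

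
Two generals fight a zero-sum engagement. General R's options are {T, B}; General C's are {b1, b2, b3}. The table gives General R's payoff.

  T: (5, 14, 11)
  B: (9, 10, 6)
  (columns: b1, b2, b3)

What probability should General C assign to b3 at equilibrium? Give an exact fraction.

Row minima: T → 5, B → 6; maximin = 6.
Column maxima: b1 → 9, b2 → 14, b3 → 11; minimax = 9.
6 ≠ 9, so there is no saddle point; optimal play is mixed.
b2 is strictly dominated by b1 (it gives General R strictly more in every row), so General C never plays it.
On the remaining 2×2 (T, B vs b1, b3):
Let General R play T with probability p. Expected payoff against b1: 5p + 9(1−p) = −4p + 9; against b3: 11p + 6(1−p) = 5p + 6.
Setting these equal: −4p + 9 = 5p + 6 ⇒ −9p = -3 ⇒ p = 1/3, and the value is (-4)·(1/3) + 9 = 23/3.
For General C: with q = P(b1), equating T's and B's payoffs gives −6q + 11 = 3q + 6 ⇒ q = 5/9.

4/9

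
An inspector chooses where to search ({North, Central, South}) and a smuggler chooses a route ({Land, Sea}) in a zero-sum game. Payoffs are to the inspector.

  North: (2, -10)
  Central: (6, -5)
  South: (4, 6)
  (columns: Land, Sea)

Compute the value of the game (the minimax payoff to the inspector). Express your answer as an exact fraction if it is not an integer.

Row minima: North → -10, Central → -5, South → 4; maximin = 4.
Column maxima: Land → 6, Sea → 6; minimax = 6.
4 ≠ 6, so there is no saddle point; optimal play is mixed.
North is strictly dominated by Central, so the inspector never plays it.
On the remaining 2×2 (Central, South vs Land, Sea):
Let the inspector play Central with probability p. Expected payoff against Land: 6p + 4(1−p) = 2p + 4; against Sea: (-5)p + 6(1−p) = −11p + 6.
Setting these equal: 2p + 4 = −11p + 6 ⇒ 13p = 2 ⇒ p = 2/13, and the value is (2)·(2/13) + 4 = 56/13.
For the smuggler: with q = P(Land), equating Central's and South's payoffs gives 11q − 5 = −2q + 6 ⇒ q = 11/13.

56/13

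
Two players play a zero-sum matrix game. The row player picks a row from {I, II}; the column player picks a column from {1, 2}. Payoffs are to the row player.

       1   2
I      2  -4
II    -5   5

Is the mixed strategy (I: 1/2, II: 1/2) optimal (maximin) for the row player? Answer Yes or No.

Against 1 this mix gives (1/2)·2 + (1/2)·(-5) = -3/2.
Against 2 this mix gives (1/2)·(-4) + (1/2)·5 = 1/2.
The column player will play 1, holding the row player to -3/2. Shifting weight toward the row that does better against 1 would raise this floor (the equalizing mix achieves -5/8 against both 1 and 2), so the proposed strategy is not optimal.

No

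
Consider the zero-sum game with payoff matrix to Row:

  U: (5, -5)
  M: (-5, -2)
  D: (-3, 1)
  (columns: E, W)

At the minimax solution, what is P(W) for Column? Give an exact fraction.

4/7

Row minima: U → -5, M → -5, D → -3; maximin = -3.
Column maxima: E → 5, W → 1; minimax = 1.
-3 ≠ 1, so there is no saddle point; optimal play is mixed.
M is strictly dominated by D, so Row never plays it.
On the remaining 2×2 (U, D vs E, W):
Let Row play U with probability p. Expected payoff against E: 5p + (-3)(1−p) = 8p − 3; against W: (-5)p + 1(1−p) = −6p + 1.
Setting these equal: 8p − 3 = −6p + 1 ⇒ 14p = 4 ⇒ p = 2/7, and the value is (8)·(2/7) − 3 = -5/7.
For Column: with q = P(E), equating U's and D's payoffs gives 10q − 5 = −4q + 1 ⇒ q = 3/7.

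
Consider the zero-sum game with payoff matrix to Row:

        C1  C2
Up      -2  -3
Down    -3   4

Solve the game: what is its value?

Row minima: Up → -3, Down → -3; maximin = -3.
Column maxima: C1 → -2, C2 → 4; minimax = -2.
-3 ≠ -2, so there is no saddle point; optimal play is mixed.
Let Row play Up with probability p. Expected payoff against C1: (-2)p + (-3)(1−p) = p − 3; against C2: (-3)p + 4(1−p) = −7p + 4.
Setting these equal: p − 3 = −7p + 4 ⇒ 8p = 7 ⇒ p = 7/8, and the value is (1)·(7/8) − 3 = -17/8.
For Column: with q = P(C1), equating Up's and Down's payoffs gives q − 3 = −7q + 4 ⇒ q = 7/8.

-17/8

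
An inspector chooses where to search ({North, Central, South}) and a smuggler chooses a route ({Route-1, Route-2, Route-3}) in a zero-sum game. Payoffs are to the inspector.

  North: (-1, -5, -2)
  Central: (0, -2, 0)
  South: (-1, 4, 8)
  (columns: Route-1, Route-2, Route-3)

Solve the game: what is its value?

-2/7

Row minima: North → -5, Central → -2, South → -1; maximin = -1.
Column maxima: Route-1 → 0, Route-2 → 4, Route-3 → 8; minimax = 0.
-1 ≠ 0, so there is no saddle point; optimal play is mixed.
North is strictly dominated by Central, so the inspector never plays it.
Route-3 is strictly dominated by Route-2 (it gives the inspector strictly more in every row), so the smuggler never plays it.
On the remaining 2×2 (Central, South vs Route-1, Route-2):
Let the inspector play Central with probability p. Expected payoff against Route-1: 0p + (-1)(1−p) = p − 1; against Route-2: (-2)p + 4(1−p) = −6p + 4.
Setting these equal: p − 1 = −6p + 4 ⇒ 7p = 5 ⇒ p = 5/7, and the value is (1)·(5/7) − 1 = -2/7.
For the smuggler: with q = P(Route-1), equating Central's and South's payoffs gives 2q − 2 = −5q + 4 ⇒ q = 6/7.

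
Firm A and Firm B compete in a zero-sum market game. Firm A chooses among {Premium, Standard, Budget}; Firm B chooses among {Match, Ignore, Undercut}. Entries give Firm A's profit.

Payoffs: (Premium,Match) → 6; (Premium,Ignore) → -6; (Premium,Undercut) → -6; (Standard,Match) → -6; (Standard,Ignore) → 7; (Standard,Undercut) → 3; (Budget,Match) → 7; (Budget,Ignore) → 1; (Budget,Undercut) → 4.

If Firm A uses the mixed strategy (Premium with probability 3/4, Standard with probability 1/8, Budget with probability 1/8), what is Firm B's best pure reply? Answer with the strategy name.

Undercut

If Firm B plays Match, Firm A's expected payoff is (3/4)·6 + (1/8)·(-6) + (1/8)·7 = 37/8.
If Firm B plays Ignore, Firm A's expected payoff is (3/4)·(-6) + (1/8)·7 + (1/8)·1 = -7/2.
If Firm B plays Undercut, Firm A's expected payoff is (3/4)·(-6) + (1/8)·3 + (1/8)·4 = -29/8.
Firm B minimizes Firm A's payoff; the smallest is -29/8, so the best response is Undercut.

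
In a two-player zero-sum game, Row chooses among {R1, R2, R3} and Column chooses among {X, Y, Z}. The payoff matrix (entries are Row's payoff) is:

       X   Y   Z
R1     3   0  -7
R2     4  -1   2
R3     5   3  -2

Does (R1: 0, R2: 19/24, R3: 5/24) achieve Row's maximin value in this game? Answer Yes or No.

No

Against X this mix gives (19/24)·4 + (5/24)·5 = 101/24.
Against Y this mix gives (19/24)·(-1) + (5/24)·3 = -1/6.
Against Z this mix gives (19/24)·2 + (5/24)·(-2) = 7/6.
Column will play Y, holding Row to -1/6. Shifting weight toward the row that does better against Y would raise this floor (the equalizing mix achieves 1/2 against both Y and Z), so the proposed strategy is not optimal.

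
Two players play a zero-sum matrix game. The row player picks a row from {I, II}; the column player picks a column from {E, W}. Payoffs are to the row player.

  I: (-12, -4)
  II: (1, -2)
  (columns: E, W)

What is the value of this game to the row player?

Row minima: I → -12, II → -2; maximin = -2.
Column maxima: E → 1, W → -2; minimax = -2.
Since maximin = minimax = -2, there is a saddle point and the value is -2.

-2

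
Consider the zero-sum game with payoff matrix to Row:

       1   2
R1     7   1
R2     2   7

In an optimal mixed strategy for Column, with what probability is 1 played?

Row minima: R1 → 1, R2 → 2; maximin = 2.
Column maxima: 1 → 7, 2 → 7; minimax = 7.
2 ≠ 7, so there is no saddle point; optimal play is mixed.
Let Row play R1 with probability p. Expected payoff against 1: 7p + 2(1−p) = 5p + 2; against 2: 1p + 7(1−p) = −6p + 7.
Setting these equal: 5p + 2 = −6p + 7 ⇒ 11p = 5 ⇒ p = 5/11, and the value is (5)·(5/11) + 2 = 47/11.
For Column: with q = P(1), equating R1's and R2's payoffs gives 6q + 1 = −5q + 7 ⇒ q = 6/11.

6/11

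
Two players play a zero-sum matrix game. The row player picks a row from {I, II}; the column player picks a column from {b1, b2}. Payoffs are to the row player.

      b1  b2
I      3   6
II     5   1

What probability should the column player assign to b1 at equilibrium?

Row minima: I → 3, II → 1; maximin = 3.
Column maxima: b1 → 5, b2 → 6; minimax = 5.
3 ≠ 5, so there is no saddle point; optimal play is mixed.
Let the row player play I with probability p. Expected payoff against b1: 3p + 5(1−p) = −2p + 5; against b2: 6p + 1(1−p) = 5p + 1.
Setting these equal: −2p + 5 = 5p + 1 ⇒ −7p = -4 ⇒ p = 4/7, and the value is (-2)·(4/7) + 5 = 27/7.
For the column player: with q = P(b1), equating I's and II's payoffs gives −3q + 6 = 4q + 1 ⇒ q = 5/7.

5/7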